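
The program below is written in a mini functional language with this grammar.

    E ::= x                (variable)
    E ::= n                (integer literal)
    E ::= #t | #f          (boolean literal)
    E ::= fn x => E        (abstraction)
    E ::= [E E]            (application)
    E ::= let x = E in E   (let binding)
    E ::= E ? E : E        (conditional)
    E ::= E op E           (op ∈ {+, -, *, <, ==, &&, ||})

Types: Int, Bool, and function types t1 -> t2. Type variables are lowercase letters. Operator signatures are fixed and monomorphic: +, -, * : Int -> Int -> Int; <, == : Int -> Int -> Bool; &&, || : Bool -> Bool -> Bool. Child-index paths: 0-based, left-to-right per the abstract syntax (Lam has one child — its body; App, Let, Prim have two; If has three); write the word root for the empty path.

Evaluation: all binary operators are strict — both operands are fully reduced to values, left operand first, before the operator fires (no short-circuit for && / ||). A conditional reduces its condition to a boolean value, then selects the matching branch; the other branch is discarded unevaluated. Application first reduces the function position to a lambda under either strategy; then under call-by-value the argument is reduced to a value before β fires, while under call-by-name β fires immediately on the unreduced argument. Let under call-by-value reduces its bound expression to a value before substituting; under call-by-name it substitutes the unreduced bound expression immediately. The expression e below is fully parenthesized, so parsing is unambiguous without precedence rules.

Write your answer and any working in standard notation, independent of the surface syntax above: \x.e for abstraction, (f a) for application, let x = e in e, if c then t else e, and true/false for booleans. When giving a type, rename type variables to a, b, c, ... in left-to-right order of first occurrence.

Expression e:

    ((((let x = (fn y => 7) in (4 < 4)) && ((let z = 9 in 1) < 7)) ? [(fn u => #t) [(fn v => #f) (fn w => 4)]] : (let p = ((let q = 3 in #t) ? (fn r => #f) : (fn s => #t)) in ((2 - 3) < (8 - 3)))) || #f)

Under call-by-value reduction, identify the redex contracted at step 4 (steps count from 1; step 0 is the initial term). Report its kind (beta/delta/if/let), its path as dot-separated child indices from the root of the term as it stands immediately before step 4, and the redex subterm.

Trace:
step 0: ((if ((let x = (\y.7) in (4 < 4)) && ((let z = 9 in 1) < 7)) then ((\u.true) ((\v.false) (\w.4))) else (let p = (if (let q = 3 in true) then (\r.false) else (\s.true)) in ((2 - 3) < (8 - 3)))) || false)
step 1: [let@0.0.0] ((if ((4 < 4) && ((let z = 9 in 1) < 7)) then ((\u.true) ((\v.false) (\w.4))) else (let p = (if (let q = 3 in true) then (\r.false) else (\s.true)) in ((2 - 3) < (8 - 3)))) || false)
step 2: [delta@0.0.0] ((if (false && ((let z = 9 in 1) < 7)) then ((\u.true) ((\v.false) (\w.4))) else (let p = (if (let q = 3 in true) then (\r.false) else (\s.true)) in ((2 - 3) < (8 - 3)))) || false)
step 3: [let@0.0.1.0] ((if (false && (1 < 7)) then ((\u.true) ((\v.false) (\w.4))) else (let p = (if (let q = 3 in true) then (\r.false) else (\s.true)) in ((2 - 3) < (8 - 3)))) || false)
step 4: [delta@0.0.1] ((if (false && true) then ((\u.true) ((\v.false) (\w.4))) else (let p = (if (let q = 3 in true) then (\r.false) else (\s.true)) in ((2 - 3) < (8 - 3)))) || false)

Answer: delta at 0.0.1 : (1 < 7)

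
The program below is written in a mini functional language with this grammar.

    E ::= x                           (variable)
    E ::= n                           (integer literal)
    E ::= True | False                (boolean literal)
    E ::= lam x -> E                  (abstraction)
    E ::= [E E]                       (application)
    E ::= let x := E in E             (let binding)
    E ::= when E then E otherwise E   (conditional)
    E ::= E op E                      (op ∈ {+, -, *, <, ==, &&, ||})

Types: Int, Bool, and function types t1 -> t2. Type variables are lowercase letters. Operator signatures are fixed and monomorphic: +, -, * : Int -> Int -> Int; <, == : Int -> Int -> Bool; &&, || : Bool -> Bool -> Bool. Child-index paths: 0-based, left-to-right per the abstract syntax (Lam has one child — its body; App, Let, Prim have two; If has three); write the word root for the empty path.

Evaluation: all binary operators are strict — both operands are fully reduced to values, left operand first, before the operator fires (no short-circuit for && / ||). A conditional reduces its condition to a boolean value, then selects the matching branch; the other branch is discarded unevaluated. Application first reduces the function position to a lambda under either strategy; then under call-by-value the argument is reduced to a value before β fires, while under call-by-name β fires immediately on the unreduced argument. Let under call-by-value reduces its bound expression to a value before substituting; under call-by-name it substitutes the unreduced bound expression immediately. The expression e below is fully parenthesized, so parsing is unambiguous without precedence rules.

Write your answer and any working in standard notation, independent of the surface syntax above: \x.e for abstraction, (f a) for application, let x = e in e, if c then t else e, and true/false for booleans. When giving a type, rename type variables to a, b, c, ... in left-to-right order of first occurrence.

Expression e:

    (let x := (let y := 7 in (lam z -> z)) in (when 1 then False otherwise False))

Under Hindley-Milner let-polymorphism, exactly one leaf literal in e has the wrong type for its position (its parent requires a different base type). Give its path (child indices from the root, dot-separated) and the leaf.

Answer: 1.0 : 1

Working:
let y : Int
z : a
\z._ : a -> a
let x : forall. a -> a
  unify Int ~ Bool
  FAIL: mismatch Int ~ Bool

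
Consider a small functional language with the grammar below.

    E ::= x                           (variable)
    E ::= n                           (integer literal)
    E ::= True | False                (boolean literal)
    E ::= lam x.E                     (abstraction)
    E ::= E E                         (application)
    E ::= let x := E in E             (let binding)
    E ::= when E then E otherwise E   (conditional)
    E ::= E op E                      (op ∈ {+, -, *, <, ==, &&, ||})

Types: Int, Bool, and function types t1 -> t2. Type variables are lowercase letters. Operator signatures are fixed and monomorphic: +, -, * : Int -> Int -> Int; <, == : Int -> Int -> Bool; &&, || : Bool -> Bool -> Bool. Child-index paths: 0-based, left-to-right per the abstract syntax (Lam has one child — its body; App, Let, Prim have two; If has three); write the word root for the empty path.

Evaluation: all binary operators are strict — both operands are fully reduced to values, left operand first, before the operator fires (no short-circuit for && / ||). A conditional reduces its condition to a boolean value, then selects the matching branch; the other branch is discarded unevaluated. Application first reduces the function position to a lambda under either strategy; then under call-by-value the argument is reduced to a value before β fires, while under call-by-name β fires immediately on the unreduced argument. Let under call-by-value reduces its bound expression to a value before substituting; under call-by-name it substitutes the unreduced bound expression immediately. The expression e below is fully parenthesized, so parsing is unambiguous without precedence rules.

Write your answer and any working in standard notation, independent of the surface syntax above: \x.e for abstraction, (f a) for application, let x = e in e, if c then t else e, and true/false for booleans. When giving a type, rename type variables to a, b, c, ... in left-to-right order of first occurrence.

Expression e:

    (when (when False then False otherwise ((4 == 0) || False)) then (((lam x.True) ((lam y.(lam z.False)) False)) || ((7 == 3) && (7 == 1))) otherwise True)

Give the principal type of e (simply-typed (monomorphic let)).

Answer: Bool

Derivation:
  unify Bool ~ Bool
  unify Int ~ Int
  unify Int ~ Int
  unify Bool ~ Bool
  unify Bool ~ Bool
  unify Bool ~ Bool
  unify Bool ~ Bool
\x._ : a -> Bool
\z._ : c -> Bool
\y._ : b -> c -> Bool
  unify b -> c -> Bool ~ Bool -> d
  unify b ~ Bool
  unify c -> Bool ~ d
_ _ : c -> Bool
  unify a -> Bool ~ (c -> Bool) -> e
  unify a ~ c -> Bool
  unify Bool ~ e
_ _ : Bool
  unify Bool ~ Bool
  unify Int ~ Int
  unify Int ~ Int
  unify Bool ~ Bool
  unify Int ~ Int
  unify Int ~ Int
  unify Bool ~ Bool
  unify Bool ~ Bool
  unify Bool ~ Bool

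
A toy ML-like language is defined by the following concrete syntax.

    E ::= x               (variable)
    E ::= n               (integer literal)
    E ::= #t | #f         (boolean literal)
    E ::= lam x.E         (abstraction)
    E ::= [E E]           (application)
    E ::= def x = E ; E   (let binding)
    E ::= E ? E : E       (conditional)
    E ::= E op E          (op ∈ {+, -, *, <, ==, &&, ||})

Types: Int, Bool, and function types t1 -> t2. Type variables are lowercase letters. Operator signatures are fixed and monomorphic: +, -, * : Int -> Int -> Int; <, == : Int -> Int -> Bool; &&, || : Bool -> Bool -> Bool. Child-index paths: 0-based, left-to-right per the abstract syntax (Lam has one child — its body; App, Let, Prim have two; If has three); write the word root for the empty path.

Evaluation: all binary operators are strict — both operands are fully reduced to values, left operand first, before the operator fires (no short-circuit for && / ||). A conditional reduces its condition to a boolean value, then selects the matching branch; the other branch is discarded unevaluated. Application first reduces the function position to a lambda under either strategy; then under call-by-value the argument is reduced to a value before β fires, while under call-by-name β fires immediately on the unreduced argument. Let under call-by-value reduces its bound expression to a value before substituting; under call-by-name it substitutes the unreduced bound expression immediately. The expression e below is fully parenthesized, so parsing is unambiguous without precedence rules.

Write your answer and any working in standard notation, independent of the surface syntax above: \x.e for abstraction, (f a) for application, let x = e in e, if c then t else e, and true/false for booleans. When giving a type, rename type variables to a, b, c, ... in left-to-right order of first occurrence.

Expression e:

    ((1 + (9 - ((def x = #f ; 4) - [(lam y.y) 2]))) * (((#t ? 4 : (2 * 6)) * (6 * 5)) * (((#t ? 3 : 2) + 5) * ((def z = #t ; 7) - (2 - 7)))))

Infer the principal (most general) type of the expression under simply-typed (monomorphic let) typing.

Working:
  unify Int ~ Int
  unify Int ~ Int
let x : Bool
  unify Int ~ Int
y : a
\y._ : a -> a
  unify a -> a ~ Int -> b
  unify a ~ Int
  unify Int ~ b
_ _ : Int
  unify Int ~ Int
  unify Int ~ Int
  unify Int ~ Int
  unify Int ~ Int
  unify Bool ~ Bool
  unify Int ~ Int
  unify Int ~ Int
  unify Int ~ Int
  unify Int ~ Int
  unify Int ~ Int
  unify Int ~ Int
  unify Int ~ Int
  unify Int ~ Int
  unify Bool ~ Bool
  unify Int ~ Int
  unify Int ~ Int
  unify Int ~ Int
  unify Int ~ Int
let z : Bool
  unify Int ~ Int
  unify Int ~ Int
  unify Int ~ Int
  unify Int ~ Int
  unify Int ~ Int
  unify Int ~ Int
  unify Int ~ Int

Answer: Int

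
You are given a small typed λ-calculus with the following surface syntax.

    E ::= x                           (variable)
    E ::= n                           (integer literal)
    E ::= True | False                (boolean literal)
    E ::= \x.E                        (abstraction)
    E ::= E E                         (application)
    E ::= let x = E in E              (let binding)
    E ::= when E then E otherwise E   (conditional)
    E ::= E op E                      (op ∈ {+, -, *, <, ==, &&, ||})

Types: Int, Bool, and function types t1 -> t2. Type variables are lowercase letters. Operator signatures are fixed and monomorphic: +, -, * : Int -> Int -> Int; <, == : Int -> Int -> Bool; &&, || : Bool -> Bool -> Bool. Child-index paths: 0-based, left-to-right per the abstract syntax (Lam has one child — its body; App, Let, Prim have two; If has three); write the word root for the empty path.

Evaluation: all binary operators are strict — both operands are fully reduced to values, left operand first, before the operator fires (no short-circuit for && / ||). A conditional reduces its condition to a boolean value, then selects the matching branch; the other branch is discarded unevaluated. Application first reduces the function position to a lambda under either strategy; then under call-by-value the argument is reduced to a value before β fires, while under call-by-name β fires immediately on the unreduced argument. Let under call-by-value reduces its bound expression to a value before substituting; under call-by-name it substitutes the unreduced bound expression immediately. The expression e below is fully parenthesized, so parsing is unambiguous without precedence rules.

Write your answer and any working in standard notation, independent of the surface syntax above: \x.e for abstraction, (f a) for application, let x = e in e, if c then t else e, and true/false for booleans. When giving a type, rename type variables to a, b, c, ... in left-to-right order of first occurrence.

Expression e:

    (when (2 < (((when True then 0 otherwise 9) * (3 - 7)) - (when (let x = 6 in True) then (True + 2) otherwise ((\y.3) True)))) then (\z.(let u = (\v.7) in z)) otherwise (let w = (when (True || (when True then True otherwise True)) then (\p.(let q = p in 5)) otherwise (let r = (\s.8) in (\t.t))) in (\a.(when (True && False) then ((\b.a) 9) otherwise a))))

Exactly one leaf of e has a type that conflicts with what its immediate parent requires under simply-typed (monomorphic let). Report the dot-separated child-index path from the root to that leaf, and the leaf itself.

Answer: 0.1.1.1.0 : true

Trace:
  unify Int ~ Int
  unify Bool ~ Bool
  unify Int ~ Int
  unify Int ~ Int
  unify Int ~ Int
  unify Int ~ Int
  unify Int ~ Int
  unify Int ~ Int
let x : Int
  unify Bool ~ Bool
  unify Bool ~ Int
  FAIL: mismatch Bool ~ Int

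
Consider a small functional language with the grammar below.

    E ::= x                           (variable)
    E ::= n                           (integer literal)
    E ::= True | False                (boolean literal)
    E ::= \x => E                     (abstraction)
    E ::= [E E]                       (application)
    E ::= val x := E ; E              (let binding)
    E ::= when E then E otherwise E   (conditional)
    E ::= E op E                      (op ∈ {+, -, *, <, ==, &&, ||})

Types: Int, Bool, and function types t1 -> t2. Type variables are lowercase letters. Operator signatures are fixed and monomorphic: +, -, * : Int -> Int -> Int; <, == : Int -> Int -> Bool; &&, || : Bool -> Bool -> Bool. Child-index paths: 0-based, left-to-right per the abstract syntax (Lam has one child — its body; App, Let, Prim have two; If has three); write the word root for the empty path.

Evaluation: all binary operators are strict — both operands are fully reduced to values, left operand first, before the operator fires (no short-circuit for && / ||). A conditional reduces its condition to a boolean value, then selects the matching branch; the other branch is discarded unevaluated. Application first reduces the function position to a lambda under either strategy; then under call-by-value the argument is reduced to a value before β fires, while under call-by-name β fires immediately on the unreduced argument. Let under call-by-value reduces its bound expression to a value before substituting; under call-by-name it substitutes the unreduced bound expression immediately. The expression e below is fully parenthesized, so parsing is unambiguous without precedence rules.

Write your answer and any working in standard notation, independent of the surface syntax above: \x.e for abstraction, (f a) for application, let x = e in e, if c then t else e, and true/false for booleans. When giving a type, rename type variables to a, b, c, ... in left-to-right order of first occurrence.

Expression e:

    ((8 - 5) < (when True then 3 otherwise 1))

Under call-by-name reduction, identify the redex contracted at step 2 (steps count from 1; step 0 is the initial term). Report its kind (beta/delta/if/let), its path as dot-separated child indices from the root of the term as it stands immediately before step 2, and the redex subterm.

Answer: if at 1 : (if true then 3 else 1)

Trace:
step 0: ((8 - 5) < (if true then 3 else 1))
step 1: [delta@0] (3 < (if true then 3 else 1))
step 2: [if@1] (3 < 3)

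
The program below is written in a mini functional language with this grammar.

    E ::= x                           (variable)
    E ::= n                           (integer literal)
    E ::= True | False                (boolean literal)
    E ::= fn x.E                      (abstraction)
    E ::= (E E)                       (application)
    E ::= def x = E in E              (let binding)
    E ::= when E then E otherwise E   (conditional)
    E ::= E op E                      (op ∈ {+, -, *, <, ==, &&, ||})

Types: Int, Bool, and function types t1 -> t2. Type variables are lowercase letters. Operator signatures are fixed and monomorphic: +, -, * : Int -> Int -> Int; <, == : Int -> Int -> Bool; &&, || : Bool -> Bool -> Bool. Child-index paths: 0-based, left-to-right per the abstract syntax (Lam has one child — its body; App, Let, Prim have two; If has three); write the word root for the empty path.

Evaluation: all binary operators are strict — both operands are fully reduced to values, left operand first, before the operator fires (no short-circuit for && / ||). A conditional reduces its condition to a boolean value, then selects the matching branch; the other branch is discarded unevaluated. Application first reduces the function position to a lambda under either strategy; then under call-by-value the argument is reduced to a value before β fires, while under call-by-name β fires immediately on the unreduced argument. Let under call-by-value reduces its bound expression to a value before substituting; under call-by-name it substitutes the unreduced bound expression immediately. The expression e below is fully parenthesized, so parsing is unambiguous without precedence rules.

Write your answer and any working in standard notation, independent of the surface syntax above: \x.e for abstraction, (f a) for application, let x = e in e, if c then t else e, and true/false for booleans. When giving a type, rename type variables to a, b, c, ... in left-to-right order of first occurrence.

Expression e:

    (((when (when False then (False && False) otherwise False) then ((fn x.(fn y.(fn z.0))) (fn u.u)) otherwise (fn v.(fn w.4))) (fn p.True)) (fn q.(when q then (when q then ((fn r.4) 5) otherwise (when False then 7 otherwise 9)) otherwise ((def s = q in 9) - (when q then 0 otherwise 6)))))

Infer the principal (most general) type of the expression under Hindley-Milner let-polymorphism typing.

Answer: Int

Trace:
  unify Bool ~ Bool
  unify Bool ~ Bool
  unify Bool ~ Bool
  unify Bool ~ Bool
  unify Bool ~ Bool
\z._ : c -> Int
\y._ : b -> c -> Int
\x._ : a -> b -> c -> Int
u : d
\u._ : d -> d
  unify a -> b -> c -> Int ~ (d -> d) -> e
  unify a ~ d -> d
  unify b -> c -> Int ~ e
_ _ : b -> c -> Int
\w._ : g -> Int
\v._ : f -> g -> Int
  unify b -> c -> Int ~ f -> g -> Int
  unify b ~ f
  unify c -> Int ~ g -> Int
  unify c ~ g
  unify Int ~ Int
\p._ : h -> Bool
  unify f -> g -> Int ~ (h -> Bool) -> i
  unify f ~ h -> Bool
  unify g -> Int ~ i
_ _ : g -> Int
q : j
  unify j ~ Bool
q : Bool
  unify Bool ~ Bool
\r._ : k -> Int
  unify k -> Int ~ Int -> l
  unify k ~ Int
  unify Int ~ l
_ _ : Int
  unify Bool ~ Bool
  unify Int ~ Int
  unify Int ~ Int
q : Bool
let s : Bool
  unify Int ~ Int
q : Bool
  unify Bool ~ Bool
  unify Int ~ Int
  unify Int ~ Int
  unify Int ~ Int
\q._ : Bool -> Int
  unify g -> Int ~ (Bool -> Int) -> m
  unify g ~ Bool -> Int
  unify Int ~ m
_ _ : Int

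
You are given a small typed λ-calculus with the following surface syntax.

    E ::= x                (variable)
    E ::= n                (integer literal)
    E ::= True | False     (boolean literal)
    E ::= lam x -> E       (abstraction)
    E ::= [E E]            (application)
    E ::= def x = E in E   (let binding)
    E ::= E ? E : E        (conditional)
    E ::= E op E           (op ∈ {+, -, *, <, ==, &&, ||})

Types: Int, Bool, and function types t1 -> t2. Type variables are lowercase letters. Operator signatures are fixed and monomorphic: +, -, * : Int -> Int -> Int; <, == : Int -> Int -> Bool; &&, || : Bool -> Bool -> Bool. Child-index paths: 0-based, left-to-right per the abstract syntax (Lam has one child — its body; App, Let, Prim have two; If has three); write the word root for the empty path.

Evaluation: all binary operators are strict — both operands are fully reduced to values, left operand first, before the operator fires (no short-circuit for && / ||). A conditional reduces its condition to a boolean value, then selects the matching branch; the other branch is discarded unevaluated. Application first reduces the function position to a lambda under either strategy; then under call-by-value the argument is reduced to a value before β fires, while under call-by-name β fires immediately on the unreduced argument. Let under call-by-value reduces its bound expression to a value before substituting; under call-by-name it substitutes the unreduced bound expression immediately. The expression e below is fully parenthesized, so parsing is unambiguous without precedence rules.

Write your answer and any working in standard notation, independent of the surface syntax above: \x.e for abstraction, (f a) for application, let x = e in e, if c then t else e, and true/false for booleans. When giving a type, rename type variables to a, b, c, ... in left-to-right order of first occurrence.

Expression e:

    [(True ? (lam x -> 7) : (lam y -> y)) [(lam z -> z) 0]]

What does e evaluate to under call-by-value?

Working:
step 0: ((if true then (\x.7) else (\y.y)) ((\z.z) 0))
step 1: [if@0] ((\x.7) ((\z.z) 0))
step 2: [beta@1] ((\x.7) 0)
step 3: [beta@root] 7

Answer: 7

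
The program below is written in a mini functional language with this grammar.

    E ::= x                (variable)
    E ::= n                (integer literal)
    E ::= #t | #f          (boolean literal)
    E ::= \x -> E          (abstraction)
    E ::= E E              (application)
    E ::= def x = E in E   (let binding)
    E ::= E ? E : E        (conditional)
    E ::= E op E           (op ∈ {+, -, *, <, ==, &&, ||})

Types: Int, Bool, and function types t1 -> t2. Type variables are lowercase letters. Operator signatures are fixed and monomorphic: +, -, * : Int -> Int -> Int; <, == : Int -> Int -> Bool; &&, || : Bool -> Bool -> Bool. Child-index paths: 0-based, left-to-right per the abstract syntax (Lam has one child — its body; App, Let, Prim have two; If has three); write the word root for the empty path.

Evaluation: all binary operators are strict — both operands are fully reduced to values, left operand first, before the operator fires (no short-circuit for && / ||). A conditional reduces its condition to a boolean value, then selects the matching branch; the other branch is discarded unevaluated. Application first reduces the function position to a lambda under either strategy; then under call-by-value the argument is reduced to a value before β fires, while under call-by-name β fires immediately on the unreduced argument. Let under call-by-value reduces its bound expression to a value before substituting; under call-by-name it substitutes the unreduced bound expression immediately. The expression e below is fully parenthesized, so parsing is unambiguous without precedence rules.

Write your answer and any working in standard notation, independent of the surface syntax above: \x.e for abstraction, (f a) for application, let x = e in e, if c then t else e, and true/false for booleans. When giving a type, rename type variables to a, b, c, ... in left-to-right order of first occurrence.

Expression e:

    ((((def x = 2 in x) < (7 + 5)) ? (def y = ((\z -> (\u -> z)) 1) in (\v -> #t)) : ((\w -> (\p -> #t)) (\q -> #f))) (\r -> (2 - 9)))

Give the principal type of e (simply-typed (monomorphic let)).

Answer: Bool

Derivation:
let x : Int
x : Int
  unify Int ~ Int
  unify Int ~ Int
  unify Int ~ Int
  unify Int ~ Int
  unify Bool ~ Bool
z : a
\u._ : b -> a
\z._ : a -> b -> a
  unify a -> b -> a ~ Int -> c
  unify a ~ Int
  unify b -> Int ~ c
_ _ : b -> Int
let y : b -> Int
\v._ : d -> Bool
\p._ : f -> Bool
\w._ : e -> f -> Bool
\q._ : g -> Bool
  unify e -> f -> Bool ~ (g -> Bool) -> h
  unify e ~ g -> Bool
  unify f -> Bool ~ h
_ _ : f -> Bool
  unify d -> Bool ~ f -> Bool
  unify d ~ f
  unify Bool ~ Bool
  unify Int ~ Int
  unify Int ~ Int
\r._ : i -> Int
  unify f -> Bool ~ (i -> Int) -> j
  unify f ~ i -> Int
  unify Bool ~ j
_ _ : Bool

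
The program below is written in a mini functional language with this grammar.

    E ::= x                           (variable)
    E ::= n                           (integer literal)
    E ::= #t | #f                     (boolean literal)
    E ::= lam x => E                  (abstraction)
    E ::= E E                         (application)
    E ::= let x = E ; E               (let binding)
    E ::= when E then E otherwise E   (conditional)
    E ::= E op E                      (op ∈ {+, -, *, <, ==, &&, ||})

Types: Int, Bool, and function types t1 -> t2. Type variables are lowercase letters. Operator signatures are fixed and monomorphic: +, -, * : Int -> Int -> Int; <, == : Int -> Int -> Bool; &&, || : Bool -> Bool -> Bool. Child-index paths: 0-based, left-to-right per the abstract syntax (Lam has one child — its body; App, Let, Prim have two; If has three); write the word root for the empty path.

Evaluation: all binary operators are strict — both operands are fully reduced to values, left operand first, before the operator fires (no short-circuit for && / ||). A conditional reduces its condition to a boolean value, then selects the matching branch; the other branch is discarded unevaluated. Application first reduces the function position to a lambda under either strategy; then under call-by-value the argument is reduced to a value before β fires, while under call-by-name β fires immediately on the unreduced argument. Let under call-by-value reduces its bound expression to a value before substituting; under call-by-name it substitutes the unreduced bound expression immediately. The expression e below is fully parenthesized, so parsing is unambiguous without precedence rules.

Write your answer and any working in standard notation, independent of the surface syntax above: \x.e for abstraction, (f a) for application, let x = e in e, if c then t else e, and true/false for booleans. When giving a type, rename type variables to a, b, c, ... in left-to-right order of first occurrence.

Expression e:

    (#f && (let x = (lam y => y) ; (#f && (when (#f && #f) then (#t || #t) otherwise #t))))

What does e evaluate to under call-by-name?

Derivation:
step 0: (false && (let x = (\y.y) in (false && (if (false && false) then (true || true) else true))))
step 1: [let@1] (false && (false && (if (false && false) then (true || true) else true)))
step 2: [delta@1.1.0] (false && (false && (if false then (true || true) else true)))
step 3: [if@1.1] (false && (false && true))
step 4: [delta@1] (false && false)
step 5: [delta@root] false

Answer: false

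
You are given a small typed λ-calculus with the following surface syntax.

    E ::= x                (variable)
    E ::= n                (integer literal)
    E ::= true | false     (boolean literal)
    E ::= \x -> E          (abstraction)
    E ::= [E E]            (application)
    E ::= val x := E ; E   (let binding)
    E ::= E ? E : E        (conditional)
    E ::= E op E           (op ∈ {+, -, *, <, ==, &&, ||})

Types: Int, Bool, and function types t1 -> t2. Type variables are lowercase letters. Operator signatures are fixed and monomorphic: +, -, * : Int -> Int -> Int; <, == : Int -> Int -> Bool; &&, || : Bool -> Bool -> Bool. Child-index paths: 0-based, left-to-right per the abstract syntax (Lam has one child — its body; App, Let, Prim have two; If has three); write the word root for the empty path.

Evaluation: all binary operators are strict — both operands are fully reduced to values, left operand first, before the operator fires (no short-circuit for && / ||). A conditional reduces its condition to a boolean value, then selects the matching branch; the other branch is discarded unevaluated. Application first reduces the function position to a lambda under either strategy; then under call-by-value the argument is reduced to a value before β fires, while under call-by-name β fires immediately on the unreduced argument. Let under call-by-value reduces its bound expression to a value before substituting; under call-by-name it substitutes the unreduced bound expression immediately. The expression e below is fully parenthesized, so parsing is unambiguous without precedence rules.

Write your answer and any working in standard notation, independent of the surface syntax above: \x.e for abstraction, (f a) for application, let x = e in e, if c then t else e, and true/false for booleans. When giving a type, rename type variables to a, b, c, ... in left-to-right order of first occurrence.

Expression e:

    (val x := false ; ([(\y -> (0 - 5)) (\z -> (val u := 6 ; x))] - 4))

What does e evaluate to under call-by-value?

Answer: -9

Working:
step 0: (let x = false in (((\y.(0 - 5)) (\z.(let u = 6 in x))) - 4))
step 1: [let@root] (((\y.(0 - 5)) (\z.(let u = 6 in false))) - 4)
step 2: [beta@0] ((0 - 5) - 4)
step 3: [delta@0] (-5 - 4)
step 4: [delta@root] -9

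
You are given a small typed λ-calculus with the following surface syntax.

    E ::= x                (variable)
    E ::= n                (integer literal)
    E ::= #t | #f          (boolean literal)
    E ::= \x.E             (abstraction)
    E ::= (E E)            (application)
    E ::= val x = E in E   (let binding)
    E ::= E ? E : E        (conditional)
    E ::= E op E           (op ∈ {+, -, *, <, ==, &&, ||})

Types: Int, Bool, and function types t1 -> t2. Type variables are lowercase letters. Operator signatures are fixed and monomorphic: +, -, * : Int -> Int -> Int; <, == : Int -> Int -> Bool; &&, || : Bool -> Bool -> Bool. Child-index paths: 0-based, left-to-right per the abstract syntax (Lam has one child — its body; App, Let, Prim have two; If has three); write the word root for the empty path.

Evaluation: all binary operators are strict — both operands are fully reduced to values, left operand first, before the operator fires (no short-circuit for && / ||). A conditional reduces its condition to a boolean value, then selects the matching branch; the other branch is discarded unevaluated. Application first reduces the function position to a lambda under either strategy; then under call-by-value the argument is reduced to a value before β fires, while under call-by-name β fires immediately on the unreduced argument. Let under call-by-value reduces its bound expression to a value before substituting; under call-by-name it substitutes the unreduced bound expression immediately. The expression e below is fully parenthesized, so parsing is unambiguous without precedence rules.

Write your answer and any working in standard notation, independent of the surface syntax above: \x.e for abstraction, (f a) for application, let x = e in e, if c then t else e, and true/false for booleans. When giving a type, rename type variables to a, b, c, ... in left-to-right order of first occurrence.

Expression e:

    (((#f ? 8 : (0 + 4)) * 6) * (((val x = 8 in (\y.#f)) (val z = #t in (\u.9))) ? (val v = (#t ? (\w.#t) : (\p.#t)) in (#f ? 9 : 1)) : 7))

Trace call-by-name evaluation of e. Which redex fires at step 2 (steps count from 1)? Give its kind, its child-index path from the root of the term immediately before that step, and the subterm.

Trace:
step 0: (((if false then 8 else (0 + 4)) * 6) * (if ((let x = 8 in (\y.false)) (let z = true in (\u.9))) then (let v = (if true then (\w.true) else (\p.true)) in (if false then 9 else 1)) else 7))
step 1: [if@0.0] (((0 + 4) * 6) * (if ((let x = 8 in (\y.false)) (let z = true in (\u.9))) then (let v = (if true then (\w.true) else (\p.true)) in (if false then 9 else 1)) else 7))
step 2: [delta@0.0] ((4 * 6) * (if ((let x = 8 in (\y.false)) (let z = true in (\u.9))) then (let v = (if true then (\w.true) else (\p.true)) in (if false then 9 else 1)) else 7))

Answer: delta at 0.0 : (0 + 4)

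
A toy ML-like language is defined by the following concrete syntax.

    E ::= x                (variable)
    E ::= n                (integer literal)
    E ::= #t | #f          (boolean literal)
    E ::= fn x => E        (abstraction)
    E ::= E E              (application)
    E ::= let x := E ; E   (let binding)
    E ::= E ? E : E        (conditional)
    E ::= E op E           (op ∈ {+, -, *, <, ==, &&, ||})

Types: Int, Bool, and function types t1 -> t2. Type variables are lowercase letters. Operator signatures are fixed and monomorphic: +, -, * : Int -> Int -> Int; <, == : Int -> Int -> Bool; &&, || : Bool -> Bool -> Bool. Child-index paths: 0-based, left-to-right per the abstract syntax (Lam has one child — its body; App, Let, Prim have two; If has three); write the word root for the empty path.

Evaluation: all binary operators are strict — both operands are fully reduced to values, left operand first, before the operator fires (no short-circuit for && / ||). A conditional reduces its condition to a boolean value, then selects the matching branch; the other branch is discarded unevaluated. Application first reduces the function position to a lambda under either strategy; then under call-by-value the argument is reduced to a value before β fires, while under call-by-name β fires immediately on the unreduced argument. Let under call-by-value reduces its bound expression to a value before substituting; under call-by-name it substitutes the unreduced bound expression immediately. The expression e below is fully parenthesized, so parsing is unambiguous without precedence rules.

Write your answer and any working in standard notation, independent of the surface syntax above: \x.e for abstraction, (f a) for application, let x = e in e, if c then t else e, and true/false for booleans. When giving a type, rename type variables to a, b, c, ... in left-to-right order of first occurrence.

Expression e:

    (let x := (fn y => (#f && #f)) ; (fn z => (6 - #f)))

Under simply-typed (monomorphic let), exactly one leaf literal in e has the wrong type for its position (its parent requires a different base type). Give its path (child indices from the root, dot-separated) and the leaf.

Answer: 1.0.1 : false

Working:
  unify Bool ~ Bool
  unify Bool ~ Bool
\y._ : a -> Bool
let x : a -> Bool
  unify Int ~ Int
  unify Bool ~ Int
  FAIL: mismatch Bool ~ Int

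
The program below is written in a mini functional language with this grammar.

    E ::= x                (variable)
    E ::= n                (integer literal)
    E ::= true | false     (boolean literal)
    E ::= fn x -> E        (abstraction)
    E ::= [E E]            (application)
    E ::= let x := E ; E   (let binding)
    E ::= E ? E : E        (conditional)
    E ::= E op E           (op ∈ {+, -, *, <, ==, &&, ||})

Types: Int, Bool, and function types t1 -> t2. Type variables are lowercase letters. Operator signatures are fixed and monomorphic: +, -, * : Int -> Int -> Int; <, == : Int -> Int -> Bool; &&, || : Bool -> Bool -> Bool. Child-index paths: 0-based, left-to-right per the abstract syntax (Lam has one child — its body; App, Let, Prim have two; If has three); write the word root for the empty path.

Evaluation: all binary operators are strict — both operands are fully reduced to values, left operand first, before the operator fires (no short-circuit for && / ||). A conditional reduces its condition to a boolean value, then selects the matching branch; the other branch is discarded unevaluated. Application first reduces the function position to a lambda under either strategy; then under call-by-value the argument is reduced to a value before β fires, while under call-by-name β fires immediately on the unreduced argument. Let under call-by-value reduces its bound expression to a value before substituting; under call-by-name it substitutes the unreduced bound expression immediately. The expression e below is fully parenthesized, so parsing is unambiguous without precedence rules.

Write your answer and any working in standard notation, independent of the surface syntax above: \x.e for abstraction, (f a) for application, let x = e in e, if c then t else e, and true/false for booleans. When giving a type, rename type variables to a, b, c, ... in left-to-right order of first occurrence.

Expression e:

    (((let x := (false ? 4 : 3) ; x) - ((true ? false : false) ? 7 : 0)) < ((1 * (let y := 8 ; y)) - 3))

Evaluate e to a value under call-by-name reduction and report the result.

Working:
step 0: (((let x = (if false then 4 else 3) in x) - (if (if true then false else false) then 7 else 0)) < ((1 * (let y = 8 in y)) - 3))
step 1: [let@0.0] (((if false then 4 else 3) - (if (if true then false else false) then 7 else 0)) < ((1 * (let y = 8 in y)) - 3))
step 2: [if@0.0] ((3 - (if (if true then false else false) then 7 else 0)) < ((1 * (let y = 8 in y)) - 3))
step 3: [if@0.1.0] ((3 - (if false then 7 else 0)) < ((1 * (let y = 8 in y)) - 3))
step 4: [if@0.1] ((3 - 0) < ((1 * (let y = 8 in y)) - 3))
step 5: [delta@0] (3 < ((1 * (let y = 8 in y)) - 3))
step 6: [let@1.0.1] (3 < ((1 * 8) - 3))
step 7: [delta@1.0] (3 < (8 - 3))
step 8: [delta@1] (3 < 5)
step 9: [delta@root] true

Answer: true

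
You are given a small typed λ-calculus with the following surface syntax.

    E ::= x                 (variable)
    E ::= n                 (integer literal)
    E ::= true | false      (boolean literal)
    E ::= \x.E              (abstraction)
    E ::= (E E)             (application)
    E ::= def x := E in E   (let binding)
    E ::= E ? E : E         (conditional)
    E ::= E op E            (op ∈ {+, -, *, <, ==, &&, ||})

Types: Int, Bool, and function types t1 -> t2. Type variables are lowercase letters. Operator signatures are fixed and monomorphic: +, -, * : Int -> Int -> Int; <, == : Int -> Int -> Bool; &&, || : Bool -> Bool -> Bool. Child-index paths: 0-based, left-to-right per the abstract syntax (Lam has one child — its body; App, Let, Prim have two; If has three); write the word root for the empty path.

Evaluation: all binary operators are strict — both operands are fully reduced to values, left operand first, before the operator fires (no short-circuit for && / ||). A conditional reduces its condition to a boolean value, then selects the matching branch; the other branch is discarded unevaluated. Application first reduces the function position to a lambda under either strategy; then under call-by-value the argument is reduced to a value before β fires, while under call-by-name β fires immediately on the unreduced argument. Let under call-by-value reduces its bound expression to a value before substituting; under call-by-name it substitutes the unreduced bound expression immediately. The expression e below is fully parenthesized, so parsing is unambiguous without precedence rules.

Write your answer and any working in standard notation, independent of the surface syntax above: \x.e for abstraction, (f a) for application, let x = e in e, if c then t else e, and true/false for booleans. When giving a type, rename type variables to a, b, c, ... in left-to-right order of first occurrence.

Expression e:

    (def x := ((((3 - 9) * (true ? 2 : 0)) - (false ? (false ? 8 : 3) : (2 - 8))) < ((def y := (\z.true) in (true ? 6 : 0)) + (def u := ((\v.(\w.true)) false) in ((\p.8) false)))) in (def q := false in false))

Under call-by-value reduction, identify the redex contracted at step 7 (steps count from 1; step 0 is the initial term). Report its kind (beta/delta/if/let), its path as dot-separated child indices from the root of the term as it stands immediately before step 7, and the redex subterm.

Answer: let at 0.1.0 : (let y = (\z.true) in (if true then 6 else 0))

Working:
step 0: (let x = ((((3 - 9) * (if true then 2 else 0)) - (if false then (if false then 8 else 3) else (2 - 8))) < ((let y = (\z.true) in (if true then 6 else 0)) + (let u = ((\v.(\w.true)) false) in ((\p.8) false)))) in (let q = false in false))
step 1: [delta@0.0.0.0] (let x = (((-6 * (if true then 2 else 0)) - (if false then (if false then 8 else 3) else (2 - 8))) < ((let y = (\z.true) in (if true then 6 else 0)) + (let u = ((\v.(\w.true)) false) in ((\p.8) false)))) in (let q = false in false))
step 2: [if@0.0.0.1] (let x = (((-6 * 2) - (if false then (if false then 8 else 3) else (2 - 8))) < ((let y = (\z.true) in (if true then 6 else 0)) + (let u = ((\v.(\w.true)) false) in ((\p.8) false)))) in (let q = false in false))
step 3: [delta@0.0.0] (let x = ((-12 - (if false then (if false then 8 else 3) else (2 - 8))) < ((let y = (\z.true) in (if true then 6 else 0)) + (let u = ((\v.(\w.true)) false) in ((\p.8) false)))) in (let q = false in false))
step 4: [if@0.0.1] (let x = ((-12 - (2 - 8)) < ((let y = (\z.true) in (if true then 6 else 0)) + (let u = ((\v.(\w.true)) false) in ((\p.8) false)))) in (let q = false in false))
step 5: [delta@0.0.1] (let x = ((-12 - -6) < ((let y = (\z.true) in (if true then 6 else 0)) + (let u = ((\v.(\w.true)) false) in ((\p.8) false)))) in (let q = false in false))
step 6: [delta@0.0] (let x = (-6 < ((let y = (\z.true) in (if true then 6 else 0)) + (let u = ((\v.(\w.true)) false) in ((\p.8) false)))) in (let q = false in false))
step 7: [let@0.1.0] (let x = (-6 < ((if true then 6 else 0) + (let u = ((\v.(\w.true)) false) in ((\p.8) false)))) in (let q = false in false))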